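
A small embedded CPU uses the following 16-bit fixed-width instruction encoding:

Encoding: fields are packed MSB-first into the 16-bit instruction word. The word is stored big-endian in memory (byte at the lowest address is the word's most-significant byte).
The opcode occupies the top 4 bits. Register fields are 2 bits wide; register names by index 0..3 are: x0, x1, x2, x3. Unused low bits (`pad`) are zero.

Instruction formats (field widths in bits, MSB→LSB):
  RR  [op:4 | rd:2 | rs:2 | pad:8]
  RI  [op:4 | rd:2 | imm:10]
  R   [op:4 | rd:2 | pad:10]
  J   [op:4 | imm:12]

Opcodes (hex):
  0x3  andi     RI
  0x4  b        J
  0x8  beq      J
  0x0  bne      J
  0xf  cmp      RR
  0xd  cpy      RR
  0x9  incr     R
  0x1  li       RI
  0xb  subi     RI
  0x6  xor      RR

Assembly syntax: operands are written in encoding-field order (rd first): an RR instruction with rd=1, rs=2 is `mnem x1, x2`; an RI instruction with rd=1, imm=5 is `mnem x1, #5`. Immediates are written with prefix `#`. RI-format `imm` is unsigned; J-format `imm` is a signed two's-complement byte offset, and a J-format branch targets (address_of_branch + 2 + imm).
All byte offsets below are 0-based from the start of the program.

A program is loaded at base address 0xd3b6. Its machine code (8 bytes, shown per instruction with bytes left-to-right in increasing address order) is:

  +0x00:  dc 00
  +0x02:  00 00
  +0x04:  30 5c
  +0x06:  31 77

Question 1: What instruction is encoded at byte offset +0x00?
cpy x3, x0

+0x00: dc 00 ⇒ word 0xdc00 (big)
  top 4b → 0xd → cpy [RR]
  rd: (w>>10)&0x3=0x3 → x3
  rs: (w>>8)&0x3=0x0 → x0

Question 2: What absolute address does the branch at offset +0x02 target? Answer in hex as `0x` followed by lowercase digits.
@+02  big-endian(00 00) = 0x0000
  top 4b → 0x0 → bne [J]
  [11:0] imm=0 = #0
  target = base 0xd3b6 + off 0x02 + 2 + imm 0 = 0xd3ba

0xd3ba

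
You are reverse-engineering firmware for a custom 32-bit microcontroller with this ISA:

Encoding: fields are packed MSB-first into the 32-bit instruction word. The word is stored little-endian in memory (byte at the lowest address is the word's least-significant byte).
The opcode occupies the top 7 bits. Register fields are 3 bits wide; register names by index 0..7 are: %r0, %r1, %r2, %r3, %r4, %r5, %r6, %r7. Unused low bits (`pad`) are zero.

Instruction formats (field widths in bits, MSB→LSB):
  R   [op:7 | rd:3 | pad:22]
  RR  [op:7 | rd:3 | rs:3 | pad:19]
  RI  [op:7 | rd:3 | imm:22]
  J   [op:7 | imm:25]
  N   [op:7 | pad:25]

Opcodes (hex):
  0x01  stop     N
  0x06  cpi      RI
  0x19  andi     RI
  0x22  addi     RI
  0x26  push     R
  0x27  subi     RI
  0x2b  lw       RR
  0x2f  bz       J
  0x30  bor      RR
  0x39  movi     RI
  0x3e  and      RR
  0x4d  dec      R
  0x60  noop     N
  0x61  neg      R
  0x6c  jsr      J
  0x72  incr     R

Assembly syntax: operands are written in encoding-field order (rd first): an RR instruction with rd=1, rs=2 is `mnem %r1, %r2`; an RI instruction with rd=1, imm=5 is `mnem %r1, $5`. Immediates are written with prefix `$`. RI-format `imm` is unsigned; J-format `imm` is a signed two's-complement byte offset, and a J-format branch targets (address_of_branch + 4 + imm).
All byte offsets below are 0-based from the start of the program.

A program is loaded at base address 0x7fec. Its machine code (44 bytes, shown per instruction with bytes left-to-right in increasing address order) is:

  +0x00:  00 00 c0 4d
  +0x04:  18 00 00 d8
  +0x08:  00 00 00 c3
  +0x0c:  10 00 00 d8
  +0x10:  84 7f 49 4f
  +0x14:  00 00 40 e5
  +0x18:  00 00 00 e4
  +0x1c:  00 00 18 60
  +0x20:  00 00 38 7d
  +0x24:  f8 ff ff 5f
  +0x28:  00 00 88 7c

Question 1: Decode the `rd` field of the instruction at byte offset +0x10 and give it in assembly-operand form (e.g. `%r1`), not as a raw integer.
off 0x10: read 84 7f 49 4f as little → 0x4f497f84
  opcode bits[31:25]=0x27: subi/RI
  rd: (w>>22)&0x7=0x5 → %r5
  imm: (w>>0)&0x3fffff=0x97f84 → $622468

%r5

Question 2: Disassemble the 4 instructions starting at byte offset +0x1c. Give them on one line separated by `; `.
bor %r0, %r3; and %r4, %r7; bz $-8; and %r2, %r1

@+1c  little-endian(00 00 18 60) = 0x60180000
  op=0x60180000>>25=0x30 ⇒ bor (RR)
  [24:22] rd=0 = %r0
  [21:19] rs=3 = %r3
@+20  little-endian(00 00 38 7d) = 0x7d380000
  op=0x7d380000>>25=0x3e ⇒ and (RR)
  [24:22] rd=4 = %r4
  [21:19] rs=7 = %r7
@+24  little-endian(f8 ff ff 5f) = 0x5ffffff8
  op=0x5ffffff8>>25=0x2f ⇒ bz (J)
  [24:0] imm=33554424 (s25→-8) = $-8
@+28  little-endian(00 00 88 7c) = 0x7c880000
  op=0x7c880000>>25=0x3e ⇒ and (RR)
  [24:22] rd=2 = %r2
  [21:19] rs=1 = %r1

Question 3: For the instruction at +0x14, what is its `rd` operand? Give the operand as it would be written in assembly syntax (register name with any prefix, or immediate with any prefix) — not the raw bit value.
off 0x14: read 00 00 40 e5 as little → 0xe5400000
  op=0xe5400000>>25=0x72 ⇒ incr (R)
  [24:22] rd=5 = %r5

%r5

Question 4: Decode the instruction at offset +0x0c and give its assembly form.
jsr $16

[0c] 10 00 00 d8 → 0xd8000010
  op=0xd8000010>>25=0x6c ⇒ jsr (J)
  imm: (w>>0)&0x1ffffff=0x10 → $16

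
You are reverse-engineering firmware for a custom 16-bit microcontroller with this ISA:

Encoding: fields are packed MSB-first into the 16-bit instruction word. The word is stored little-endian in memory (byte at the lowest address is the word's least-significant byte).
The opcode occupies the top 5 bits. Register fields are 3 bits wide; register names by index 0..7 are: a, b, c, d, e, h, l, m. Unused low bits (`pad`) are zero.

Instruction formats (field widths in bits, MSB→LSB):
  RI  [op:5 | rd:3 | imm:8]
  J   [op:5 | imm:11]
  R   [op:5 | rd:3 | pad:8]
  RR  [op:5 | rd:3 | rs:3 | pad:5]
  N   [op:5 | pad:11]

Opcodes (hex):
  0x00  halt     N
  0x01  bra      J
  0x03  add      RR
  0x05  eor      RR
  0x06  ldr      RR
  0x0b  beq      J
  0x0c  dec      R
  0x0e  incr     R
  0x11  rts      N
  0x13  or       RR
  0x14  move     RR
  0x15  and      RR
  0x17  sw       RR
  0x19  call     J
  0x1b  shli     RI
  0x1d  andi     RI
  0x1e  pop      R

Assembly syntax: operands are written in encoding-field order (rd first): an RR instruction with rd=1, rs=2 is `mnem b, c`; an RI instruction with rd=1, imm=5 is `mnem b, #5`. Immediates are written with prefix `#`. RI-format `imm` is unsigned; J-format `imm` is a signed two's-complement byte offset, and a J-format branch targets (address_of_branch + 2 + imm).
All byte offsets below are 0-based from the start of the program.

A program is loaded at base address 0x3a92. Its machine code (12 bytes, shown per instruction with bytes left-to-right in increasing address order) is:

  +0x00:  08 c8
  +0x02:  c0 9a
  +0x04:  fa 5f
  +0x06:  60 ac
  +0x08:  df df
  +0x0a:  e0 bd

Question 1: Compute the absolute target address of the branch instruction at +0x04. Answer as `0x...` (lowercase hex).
+0x04: fa 5f ⇒ word 0x5ffa (little)
  top 5b → 0xb → beq [J]
  imm: (w>>0)&0x7ff=0x7fa (s11→-6) → #-6
  target = base 0x3a92 + off 0x04 + 2 + imm -6 = 0x3a92

0x3a92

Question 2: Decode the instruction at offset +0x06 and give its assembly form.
and e, d

@+06  little-endian(60 ac) = 0xac60
  opcode bits[15:11]=0x15: and/RR
  rd@[10:8]=0x4 ⇒ e
  rs@[7:5]=0x3 ⇒ d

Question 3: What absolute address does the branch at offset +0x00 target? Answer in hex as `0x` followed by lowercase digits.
off 0x00: read 08 c8 as little → 0xc808
  op=0xc808>>11=0x19 ⇒ call (J)
  imm: (w>>0)&0x7ff=0x8 → #8
  target = base 0x3a92 + off 0x00 + 2 + imm 8 = 0x3a9c

0x3a9c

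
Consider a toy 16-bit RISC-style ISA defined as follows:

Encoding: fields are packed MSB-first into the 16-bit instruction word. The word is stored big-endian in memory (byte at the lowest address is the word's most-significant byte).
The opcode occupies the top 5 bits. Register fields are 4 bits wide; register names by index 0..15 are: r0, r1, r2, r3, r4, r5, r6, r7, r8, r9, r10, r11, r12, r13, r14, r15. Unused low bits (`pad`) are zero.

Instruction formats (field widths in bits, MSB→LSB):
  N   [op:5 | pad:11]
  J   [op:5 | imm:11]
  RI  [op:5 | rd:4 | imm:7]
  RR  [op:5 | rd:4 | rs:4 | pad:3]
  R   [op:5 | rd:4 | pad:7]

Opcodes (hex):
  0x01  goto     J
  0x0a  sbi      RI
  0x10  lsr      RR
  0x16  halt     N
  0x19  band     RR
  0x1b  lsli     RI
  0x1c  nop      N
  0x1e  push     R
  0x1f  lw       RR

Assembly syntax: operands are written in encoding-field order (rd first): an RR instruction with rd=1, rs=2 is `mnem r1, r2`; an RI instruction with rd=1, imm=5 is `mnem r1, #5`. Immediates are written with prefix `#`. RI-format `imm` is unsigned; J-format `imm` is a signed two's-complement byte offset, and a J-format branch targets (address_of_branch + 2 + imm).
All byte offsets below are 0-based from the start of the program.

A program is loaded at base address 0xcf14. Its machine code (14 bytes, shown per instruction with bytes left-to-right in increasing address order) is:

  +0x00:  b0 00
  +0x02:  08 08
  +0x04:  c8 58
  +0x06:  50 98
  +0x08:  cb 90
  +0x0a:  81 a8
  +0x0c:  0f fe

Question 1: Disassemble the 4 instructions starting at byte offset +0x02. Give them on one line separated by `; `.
goto #8; band r0, r11; sbi r1, #24; band r7, r2

off 0x02: read 08 08 as big → 0x0808
  op=0x0808>>11=0x1 ⇒ goto (J)
  imm: (w>>0)&0x7ff=0x8 → #8
off 0x04: read c8 58 as big → 0xc858
  op=0xc858>>11=0x19 ⇒ band (RR)
  rd: (w>>7)&0xf=0x0 → r0
  rs: (w>>3)&0xf=0xb → r11
off 0x06: read 50 98 as big → 0x5098
  op=0x5098>>11=0xa ⇒ sbi (RI)
  rd: (w>>7)&0xf=0x1 → r1
  imm: (w>>0)&0x7f=0x18 → #24
off 0x08: read cb 90 as big → 0xcb90
  op=0xcb90>>11=0x19 ⇒ band (RR)
  rd: (w>>7)&0xf=0x7 → r7
  rs: (w>>3)&0xf=0x2 → r2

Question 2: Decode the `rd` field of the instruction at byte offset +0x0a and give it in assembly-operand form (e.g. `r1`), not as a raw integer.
off 0x0a: read 81 a8 as big → 0x81a8
  opcode bits[15:11]=0x10: lsr/RR
  rd: (w>>7)&0xf=0x3 → r3
  rs: (w>>3)&0xf=0x5 → r5

r3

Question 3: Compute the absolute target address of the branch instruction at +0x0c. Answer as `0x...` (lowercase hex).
0xcf20

[0c] 0f fe → 0x0ffe
  op=0x0ffe>>11=0x1 ⇒ goto (J)
  [10:0] imm=2046 (s11→-2) = #-2
  target = base 0xcf14 + off 0x0c + 2 + imm -2 = 0xcf20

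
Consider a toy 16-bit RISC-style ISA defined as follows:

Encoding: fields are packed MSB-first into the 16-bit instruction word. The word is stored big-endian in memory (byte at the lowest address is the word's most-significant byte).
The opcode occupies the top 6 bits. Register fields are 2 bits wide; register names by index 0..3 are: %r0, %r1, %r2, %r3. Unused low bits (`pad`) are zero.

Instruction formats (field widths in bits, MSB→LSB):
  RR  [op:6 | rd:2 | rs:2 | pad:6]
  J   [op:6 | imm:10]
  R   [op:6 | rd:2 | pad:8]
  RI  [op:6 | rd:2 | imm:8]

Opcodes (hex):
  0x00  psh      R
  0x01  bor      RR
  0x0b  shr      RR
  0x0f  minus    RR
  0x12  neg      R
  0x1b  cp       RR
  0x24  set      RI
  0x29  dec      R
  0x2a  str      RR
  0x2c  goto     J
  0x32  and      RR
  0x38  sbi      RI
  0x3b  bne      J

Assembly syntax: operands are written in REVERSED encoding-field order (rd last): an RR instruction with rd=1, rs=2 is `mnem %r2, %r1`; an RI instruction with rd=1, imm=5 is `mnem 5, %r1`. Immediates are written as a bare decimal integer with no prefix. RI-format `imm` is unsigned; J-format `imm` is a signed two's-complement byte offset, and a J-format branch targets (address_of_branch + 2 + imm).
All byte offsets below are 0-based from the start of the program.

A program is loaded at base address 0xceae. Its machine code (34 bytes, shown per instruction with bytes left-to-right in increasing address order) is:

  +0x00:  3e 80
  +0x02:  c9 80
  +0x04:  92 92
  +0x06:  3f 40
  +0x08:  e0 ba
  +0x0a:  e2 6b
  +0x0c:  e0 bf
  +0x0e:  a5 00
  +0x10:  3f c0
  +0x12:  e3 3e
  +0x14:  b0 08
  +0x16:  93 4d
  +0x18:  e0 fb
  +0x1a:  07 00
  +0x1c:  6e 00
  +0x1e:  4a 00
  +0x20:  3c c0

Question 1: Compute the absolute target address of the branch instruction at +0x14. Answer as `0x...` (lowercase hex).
[14] b0 08 → 0xb008
  op=0xb008>>10=0x2c ⇒ goto (J)
  imm: (w>>0)&0x3ff=0x8 → 8
  target = base 0xceae + off 0x14 + 2 + imm 8 = 0xcecc

0xcecc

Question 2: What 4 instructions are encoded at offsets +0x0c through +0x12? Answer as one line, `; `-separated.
[0c] e0 bf → 0xe0bf
  opcode bits[15:10]=0x38: sbi/RI
  [9:8] rd=0 = %r0
  [7:0] imm=191 = 191
[0e] a5 00 → 0xa500
  opcode bits[15:10]=0x29: dec/R
  [9:8] rd=1 = %r1
[10] 3f c0 → 0x3fc0
  opcode bits[15:10]=0xf: minus/RR
  [9:8] rd=3 = %r3
  [7:6] rs=3 = %r3
[12] e3 3e → 0xe33e
  opcode bits[15:10]=0x38: sbi/RI
  [9:8] rd=3 = %r3
  [7:0] imm=62 = 62

sbi 191, %r0; dec %r1; minus %r3, %r3; sbi 62, %r3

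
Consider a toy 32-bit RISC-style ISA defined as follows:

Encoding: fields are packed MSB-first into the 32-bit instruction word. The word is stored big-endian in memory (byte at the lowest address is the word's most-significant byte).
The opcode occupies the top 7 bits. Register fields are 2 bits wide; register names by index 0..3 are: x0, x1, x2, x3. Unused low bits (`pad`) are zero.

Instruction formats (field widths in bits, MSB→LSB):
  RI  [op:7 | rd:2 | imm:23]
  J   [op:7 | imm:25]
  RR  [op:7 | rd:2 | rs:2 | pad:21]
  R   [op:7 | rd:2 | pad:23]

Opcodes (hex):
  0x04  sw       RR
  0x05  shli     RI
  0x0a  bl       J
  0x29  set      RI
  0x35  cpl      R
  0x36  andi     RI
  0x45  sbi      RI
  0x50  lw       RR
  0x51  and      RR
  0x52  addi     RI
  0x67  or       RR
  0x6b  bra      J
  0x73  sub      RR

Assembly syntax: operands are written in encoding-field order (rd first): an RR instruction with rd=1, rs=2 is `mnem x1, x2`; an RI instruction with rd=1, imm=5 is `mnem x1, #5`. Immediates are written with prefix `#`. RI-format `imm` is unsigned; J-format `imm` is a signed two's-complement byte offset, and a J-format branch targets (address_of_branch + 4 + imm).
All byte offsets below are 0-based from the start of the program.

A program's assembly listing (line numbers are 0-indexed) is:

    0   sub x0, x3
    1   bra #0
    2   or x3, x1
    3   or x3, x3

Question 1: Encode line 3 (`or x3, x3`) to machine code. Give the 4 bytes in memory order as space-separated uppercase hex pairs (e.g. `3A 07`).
L3: or op=0x67:7|rd=3:2|rs=3:2|pad=0:21 ⇒ 0xcfe00000 ⇒ big cf e0 00 00

CF E0 00 00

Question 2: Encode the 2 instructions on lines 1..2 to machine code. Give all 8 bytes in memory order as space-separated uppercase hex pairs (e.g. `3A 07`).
1. bra fields op=0x6b:7|imm=0:25 → word d6000000h → d6 00 00 00
2. or fields op=0x67:7|rd=3:2|rs=1:2|pad=0:21 → word cfa00000h → cf a0 00 00

D6 00 00 00 CF A0 00 00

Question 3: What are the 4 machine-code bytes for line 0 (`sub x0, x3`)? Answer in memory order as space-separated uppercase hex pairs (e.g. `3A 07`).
E6 60 00 00

0. sub fields op=0x73:7|rd=0:2|rs=3:2|pad=0:21 → word e6600000h → e6 60 00 00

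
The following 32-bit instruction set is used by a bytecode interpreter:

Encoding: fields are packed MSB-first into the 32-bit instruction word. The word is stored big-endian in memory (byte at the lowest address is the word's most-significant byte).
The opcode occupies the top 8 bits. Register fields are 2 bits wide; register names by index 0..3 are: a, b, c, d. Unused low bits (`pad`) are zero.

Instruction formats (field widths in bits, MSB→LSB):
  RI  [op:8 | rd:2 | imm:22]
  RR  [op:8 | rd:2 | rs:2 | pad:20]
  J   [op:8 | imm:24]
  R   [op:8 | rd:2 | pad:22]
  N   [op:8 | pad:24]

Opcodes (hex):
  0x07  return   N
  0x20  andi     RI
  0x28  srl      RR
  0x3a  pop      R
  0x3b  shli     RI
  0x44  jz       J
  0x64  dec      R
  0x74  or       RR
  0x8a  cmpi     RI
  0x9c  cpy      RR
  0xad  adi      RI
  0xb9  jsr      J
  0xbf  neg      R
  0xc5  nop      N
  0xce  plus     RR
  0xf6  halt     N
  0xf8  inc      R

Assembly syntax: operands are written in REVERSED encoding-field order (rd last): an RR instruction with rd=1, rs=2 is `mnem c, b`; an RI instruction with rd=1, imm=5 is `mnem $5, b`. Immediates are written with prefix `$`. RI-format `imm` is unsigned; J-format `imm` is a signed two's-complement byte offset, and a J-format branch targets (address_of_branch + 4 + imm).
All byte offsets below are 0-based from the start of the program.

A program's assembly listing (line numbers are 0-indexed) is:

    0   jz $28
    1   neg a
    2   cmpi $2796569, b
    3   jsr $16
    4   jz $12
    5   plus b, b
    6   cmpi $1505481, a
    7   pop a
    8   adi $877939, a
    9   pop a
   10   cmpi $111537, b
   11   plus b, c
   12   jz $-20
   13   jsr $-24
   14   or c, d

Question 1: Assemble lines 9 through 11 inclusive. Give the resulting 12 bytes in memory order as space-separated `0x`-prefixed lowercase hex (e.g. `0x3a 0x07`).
0x3a 0x00 0x00 0x00 0x8a 0x41 0xb3 0xb1 0xce 0x90 0x00 0x00

9. pop fields op=0x3a:8|rd=0:2|pad=0:22 → word 3a000000h → 3a 00 00 00
10. cmpi fields op=0x8a:8|rd=1:2|imm=111537:22 → word 8a41b3b1h → 8a 41 b3 b1
11. plus fields op=0xce:8|rd=2:2|rs=1:2|pad=0:20 → word ce900000h → ce 90 00 00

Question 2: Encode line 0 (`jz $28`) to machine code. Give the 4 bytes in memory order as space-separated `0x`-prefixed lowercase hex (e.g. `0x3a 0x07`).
0. jz fields op=0x44:8|imm=28:24 → word 4400001ch → 44 00 00 1c

0x44 0x00 0x00 0x1c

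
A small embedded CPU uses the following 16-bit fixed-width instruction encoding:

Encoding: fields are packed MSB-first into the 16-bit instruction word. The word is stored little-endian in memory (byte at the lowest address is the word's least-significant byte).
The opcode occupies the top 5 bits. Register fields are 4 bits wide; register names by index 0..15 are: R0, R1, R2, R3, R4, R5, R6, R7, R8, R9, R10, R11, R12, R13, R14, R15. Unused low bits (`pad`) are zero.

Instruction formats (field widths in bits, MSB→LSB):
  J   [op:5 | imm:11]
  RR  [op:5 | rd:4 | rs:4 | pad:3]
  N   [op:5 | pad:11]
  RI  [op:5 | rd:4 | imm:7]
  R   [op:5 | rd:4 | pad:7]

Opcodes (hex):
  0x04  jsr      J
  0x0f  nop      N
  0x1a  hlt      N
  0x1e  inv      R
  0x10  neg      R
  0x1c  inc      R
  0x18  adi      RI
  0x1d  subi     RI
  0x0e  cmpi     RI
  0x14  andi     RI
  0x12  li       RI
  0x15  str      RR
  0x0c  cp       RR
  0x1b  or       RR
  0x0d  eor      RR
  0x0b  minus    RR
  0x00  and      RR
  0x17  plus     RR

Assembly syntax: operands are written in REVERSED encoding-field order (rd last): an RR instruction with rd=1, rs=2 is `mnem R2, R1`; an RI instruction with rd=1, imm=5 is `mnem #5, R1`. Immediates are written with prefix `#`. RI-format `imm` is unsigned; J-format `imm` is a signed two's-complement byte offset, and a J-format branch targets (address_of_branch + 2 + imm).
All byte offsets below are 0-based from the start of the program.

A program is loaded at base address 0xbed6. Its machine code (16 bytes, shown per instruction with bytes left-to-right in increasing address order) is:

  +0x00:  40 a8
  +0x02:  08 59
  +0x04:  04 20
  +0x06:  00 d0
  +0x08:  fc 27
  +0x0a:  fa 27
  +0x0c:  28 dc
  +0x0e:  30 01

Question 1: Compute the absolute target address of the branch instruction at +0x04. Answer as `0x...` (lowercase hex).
0xbee0

off 0x04: read 04 20 as little → 0x2004
  op=0x2004>>11=0x4 ⇒ jsr (J)
  imm@[10:0]=0x4 ⇒ #4
  target = base 0xbed6 + off 0x04 + 2 + imm 4 = 0xbee0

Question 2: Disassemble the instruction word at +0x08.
@+08  little-endian(fc 27) = 0x27fc
  op=0x27fc>>11=0x4 ⇒ jsr (J)
  imm: (w>>0)&0x7ff=0x7fc (s11→-4) → #-4

jsr #-4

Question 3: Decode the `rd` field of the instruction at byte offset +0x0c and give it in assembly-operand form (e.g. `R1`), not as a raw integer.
@+0c  little-endian(28 dc) = 0xdc28
  top 5b → 0x1b → or [RR]
  [10:7] rd=8 = R8
  [6:3] rs=5 = R5

R8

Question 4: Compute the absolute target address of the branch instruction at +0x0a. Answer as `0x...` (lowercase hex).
off 0x0a: read fa 27 as little → 0x27fa
  opcode bits[15:11]=0x4: jsr/J
  imm@[10:0]=0x7fa (s11→-6) ⇒ #-6
  target = base 0xbed6 + off 0x0a + 2 + imm -6 = 0xbedc

0xbedc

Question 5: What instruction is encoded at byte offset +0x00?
str R8, R0

+0x00: 40 a8 ⇒ word 0xa840 (little)
  opcode bits[15:11]=0x15: str/RR
  rd: (w>>7)&0xf=0x0 → R0
  rs: (w>>3)&0xf=0x8 → R8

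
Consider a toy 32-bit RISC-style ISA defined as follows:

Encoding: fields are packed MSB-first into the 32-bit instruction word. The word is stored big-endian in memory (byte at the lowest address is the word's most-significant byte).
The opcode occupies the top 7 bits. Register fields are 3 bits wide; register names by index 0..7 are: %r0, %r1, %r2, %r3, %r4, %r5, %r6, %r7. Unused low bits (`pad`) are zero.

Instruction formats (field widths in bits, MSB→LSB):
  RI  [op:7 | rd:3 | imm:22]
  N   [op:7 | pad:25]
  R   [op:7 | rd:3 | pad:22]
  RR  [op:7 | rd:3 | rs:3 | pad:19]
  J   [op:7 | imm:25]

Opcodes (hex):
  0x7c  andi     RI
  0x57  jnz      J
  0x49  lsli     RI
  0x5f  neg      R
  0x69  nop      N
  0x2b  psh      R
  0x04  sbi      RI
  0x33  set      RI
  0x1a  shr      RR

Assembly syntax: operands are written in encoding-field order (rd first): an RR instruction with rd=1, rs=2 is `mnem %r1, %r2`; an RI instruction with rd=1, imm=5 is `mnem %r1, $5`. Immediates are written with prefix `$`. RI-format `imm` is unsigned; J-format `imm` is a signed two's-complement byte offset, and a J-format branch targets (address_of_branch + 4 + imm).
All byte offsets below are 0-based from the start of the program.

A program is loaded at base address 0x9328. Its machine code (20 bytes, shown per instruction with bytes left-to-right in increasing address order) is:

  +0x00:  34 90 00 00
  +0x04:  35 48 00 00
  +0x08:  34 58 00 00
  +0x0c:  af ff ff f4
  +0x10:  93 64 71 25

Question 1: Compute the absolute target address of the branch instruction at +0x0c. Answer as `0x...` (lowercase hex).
0x932c

off 0x0c: read af ff ff f4 as big → 0xaffffff4
  op=0xaffffff4>>25=0x57 ⇒ jnz (J)
  imm@[24:0]=0x1fffff4 (s25→-12) ⇒ $-12
  target = base 0x9328 + off 0x0c + 4 + imm -12 = 0x932c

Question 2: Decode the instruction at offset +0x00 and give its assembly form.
off 0x00: read 34 90 00 00 as big → 0x34900000
  opcode bits[31:25]=0x1a: shr/RR
  [24:22] rd=2 = %r2
  [21:19] rs=2 = %r2

shr %r2, %r2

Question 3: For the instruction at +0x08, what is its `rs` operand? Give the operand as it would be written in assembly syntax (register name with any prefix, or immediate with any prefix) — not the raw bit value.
%r3

+0x08: 34 58 00 00 ⇒ word 0x34580000 (big)
  opcode bits[31:25]=0x1a: shr/RR
  rd@[24:22]=0x1 ⇒ %r1
  rs@[21:19]=0x3 ⇒ %r3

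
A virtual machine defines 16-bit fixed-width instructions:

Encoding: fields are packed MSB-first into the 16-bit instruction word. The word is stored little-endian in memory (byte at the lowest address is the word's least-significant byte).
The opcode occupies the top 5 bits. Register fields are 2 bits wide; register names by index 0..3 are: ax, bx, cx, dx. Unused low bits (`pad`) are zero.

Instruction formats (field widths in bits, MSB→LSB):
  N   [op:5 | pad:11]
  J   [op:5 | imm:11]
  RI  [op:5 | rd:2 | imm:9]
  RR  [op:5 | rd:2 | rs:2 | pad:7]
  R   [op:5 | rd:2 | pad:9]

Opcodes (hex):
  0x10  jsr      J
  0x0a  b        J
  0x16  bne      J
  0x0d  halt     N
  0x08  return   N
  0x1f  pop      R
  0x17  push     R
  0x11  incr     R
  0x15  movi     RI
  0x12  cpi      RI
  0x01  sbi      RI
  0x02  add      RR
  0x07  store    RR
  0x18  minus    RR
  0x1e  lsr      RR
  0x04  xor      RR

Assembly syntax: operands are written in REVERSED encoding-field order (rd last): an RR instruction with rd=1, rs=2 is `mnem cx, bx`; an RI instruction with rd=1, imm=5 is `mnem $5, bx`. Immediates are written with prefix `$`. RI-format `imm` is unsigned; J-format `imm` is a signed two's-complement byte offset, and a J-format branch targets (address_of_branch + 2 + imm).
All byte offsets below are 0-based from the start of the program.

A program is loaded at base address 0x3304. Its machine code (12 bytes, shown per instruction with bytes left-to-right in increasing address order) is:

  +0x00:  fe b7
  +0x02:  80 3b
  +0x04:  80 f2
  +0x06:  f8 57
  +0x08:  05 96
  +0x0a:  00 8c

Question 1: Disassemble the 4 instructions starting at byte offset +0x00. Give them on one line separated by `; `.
bne $-2; store dx, bx; lsr bx, bx; b $-8

[00] fe b7 → 0xb7fe
  top 5b → 0x16 → bne [J]
  imm@[10:0]=0x7fe (s11→-2) ⇒ $-2
[02] 80 3b → 0x3b80
  top 5b → 0x7 → store [RR]
  rd@[10:9]=0x1 ⇒ bx
  rs@[8:7]=0x3 ⇒ dx
[04] 80 f2 → 0xf280
  top 5b → 0x1e → lsr [RR]
  rd@[10:9]=0x1 ⇒ bx
  rs@[8:7]=0x1 ⇒ bx
[06] f8 57 → 0x57f8
  top 5b → 0xa → b [J]
  imm@[10:0]=0x7f8 (s11→-8) ⇒ $-8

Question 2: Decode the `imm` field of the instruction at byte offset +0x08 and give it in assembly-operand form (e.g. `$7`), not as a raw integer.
+0x08: 05 96 ⇒ word 0x9605 (little)
  opcode bits[15:11]=0x12: cpi/RI
  rd: (w>>9)&0x3=0x3 → dx
  imm: (w>>0)&0x1ff=0x5 → $5

$5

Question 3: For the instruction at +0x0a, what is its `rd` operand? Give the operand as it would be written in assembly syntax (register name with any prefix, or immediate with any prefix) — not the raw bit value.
cx

off 0x0a: read 00 8c as little → 0x8c00
  opcode bits[15:11]=0x11: incr/R
  rd: (w>>9)&0x3=0x2 → cx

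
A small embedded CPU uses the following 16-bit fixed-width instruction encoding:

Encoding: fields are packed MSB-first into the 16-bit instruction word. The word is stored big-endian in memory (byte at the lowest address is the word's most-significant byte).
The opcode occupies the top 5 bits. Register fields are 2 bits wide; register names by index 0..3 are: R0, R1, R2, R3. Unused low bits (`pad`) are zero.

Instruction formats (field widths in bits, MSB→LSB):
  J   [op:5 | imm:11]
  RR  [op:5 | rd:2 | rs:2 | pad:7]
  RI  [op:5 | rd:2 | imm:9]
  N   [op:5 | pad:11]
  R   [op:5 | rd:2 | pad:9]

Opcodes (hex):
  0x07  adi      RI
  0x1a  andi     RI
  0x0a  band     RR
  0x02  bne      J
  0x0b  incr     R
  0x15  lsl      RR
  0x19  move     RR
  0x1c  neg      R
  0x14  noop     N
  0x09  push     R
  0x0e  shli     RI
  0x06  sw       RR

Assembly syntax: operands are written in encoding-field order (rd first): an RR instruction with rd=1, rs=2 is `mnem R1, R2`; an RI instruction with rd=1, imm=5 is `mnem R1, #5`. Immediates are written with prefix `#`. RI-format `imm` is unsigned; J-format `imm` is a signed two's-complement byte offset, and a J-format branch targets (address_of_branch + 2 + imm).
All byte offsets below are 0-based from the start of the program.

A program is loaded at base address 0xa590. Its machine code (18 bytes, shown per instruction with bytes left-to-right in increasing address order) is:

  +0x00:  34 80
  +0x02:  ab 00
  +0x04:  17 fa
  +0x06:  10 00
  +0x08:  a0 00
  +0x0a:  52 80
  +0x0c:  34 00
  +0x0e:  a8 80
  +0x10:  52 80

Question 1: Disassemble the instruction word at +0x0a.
[0a] 52 80 → 0x5280
  op=0x5280>>11=0xa ⇒ band (RR)
  [10:9] rd=1 = R1
  [8:7] rs=1 = R1

band R1, R1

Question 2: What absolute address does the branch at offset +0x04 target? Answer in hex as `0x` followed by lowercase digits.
0xa590

+0x04: 17 fa ⇒ word 0x17fa (big)
  opcode bits[15:11]=0x2: bne/J
  imm: (w>>0)&0x7ff=0x7fa (s11→-6) → #-6
  target = base 0xa590 + off 0x04 + 2 + imm -6 = 0xa590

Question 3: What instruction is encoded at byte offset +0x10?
@+10  big-endian(52 80) = 0x5280
  top 5b → 0xa → band [RR]
  rd@[10:9]=0x1 ⇒ R1
  rs@[8:7]=0x1 ⇒ R1

band R1, R1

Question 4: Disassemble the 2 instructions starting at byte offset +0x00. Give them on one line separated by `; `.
sw R2, R1; lsl R1, R2

@+00  big-endian(34 80) = 0x3480
  op=0x3480>>11=0x6 ⇒ sw (RR)
  [10:9] rd=2 = R2
  [8:7] rs=1 = R1
@+02  big-endian(ab 00) = 0xab00
  op=0xab00>>11=0x15 ⇒ lsl (RR)
  [10:9] rd=1 = R1
  [8:7] rs=2 = R2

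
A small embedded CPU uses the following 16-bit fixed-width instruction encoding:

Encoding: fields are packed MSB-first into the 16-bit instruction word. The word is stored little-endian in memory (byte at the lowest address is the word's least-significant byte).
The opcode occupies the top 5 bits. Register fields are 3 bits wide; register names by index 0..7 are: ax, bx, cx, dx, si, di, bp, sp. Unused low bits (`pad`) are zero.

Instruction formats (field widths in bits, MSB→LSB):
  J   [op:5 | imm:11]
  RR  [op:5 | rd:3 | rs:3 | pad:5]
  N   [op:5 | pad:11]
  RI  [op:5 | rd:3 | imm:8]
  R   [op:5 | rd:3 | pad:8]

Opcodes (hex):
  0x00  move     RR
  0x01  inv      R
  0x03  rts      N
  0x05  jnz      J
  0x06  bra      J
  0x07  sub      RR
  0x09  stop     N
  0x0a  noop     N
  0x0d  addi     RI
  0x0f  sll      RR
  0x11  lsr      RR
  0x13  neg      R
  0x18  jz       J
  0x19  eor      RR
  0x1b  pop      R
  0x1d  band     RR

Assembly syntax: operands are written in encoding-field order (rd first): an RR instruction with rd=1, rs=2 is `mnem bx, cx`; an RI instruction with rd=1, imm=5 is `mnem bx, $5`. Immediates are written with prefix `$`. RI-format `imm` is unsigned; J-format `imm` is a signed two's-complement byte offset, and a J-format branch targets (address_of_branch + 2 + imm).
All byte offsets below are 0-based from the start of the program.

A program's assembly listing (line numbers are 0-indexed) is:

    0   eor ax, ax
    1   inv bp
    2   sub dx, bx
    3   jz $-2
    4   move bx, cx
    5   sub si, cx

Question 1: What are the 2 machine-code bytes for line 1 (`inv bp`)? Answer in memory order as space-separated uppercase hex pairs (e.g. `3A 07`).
line 1 (inv): pack op=0x1:5|rd=6:3|pad=0:8 = 0x0e00; little→ 00 0e

00 0E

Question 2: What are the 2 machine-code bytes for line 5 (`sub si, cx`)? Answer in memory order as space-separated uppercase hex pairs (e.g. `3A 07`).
40 3C

5. sub fields op=0x7:5|rd=4:3|rs=2:3|pad=0:5 → word 3c40h → 40 3c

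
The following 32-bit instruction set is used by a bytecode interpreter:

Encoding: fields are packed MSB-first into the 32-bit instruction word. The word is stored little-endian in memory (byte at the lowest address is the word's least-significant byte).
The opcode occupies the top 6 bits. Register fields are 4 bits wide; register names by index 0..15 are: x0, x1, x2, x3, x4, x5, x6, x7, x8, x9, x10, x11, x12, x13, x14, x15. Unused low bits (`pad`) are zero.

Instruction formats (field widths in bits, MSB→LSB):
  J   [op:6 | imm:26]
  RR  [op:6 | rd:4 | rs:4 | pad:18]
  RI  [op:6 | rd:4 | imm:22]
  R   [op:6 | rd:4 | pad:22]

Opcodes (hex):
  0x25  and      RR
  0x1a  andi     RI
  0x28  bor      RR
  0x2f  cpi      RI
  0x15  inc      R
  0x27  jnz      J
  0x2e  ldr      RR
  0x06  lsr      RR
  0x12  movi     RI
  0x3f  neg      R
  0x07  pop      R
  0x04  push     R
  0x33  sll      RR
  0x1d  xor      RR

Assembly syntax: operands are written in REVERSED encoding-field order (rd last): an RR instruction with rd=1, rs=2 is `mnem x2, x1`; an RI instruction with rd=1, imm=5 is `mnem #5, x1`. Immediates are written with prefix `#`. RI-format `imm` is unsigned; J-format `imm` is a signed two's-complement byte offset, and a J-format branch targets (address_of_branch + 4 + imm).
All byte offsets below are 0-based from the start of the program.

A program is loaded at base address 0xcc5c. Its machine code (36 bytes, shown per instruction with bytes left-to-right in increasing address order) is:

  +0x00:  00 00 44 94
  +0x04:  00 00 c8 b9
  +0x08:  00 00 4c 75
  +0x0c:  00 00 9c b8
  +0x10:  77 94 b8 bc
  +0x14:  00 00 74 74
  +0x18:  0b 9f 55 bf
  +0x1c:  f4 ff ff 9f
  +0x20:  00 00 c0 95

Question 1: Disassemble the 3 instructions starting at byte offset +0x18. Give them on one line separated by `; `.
+0x18: 0b 9f 55 bf ⇒ word 0xbf559f0b (little)
  op=0xbf559f0b>>26=0x2f ⇒ cpi (RI)
  rd@[25:22]=0xd ⇒ x13
  imm@[21:0]=0x159f0b ⇒ #1416971
+0x1c: f4 ff ff 9f ⇒ word 0x9ffffff4 (little)
  op=0x9ffffff4>>26=0x27 ⇒ jnz (J)
  imm@[25:0]=0x3fffff4 (s26→-12) ⇒ #-12
+0x20: 00 00 c0 95 ⇒ word 0x95c00000 (little)
  op=0x95c00000>>26=0x25 ⇒ and (RR)
  rd@[25:22]=0x7 ⇒ x7
  rs@[21:18]=0x0 ⇒ x0

cpi #1416971, x13; jnz #-12; and x0, x7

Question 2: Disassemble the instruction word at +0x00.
and x1, x1

[00] 00 00 44 94 → 0x94440000
  opcode bits[31:26]=0x25: and/RR
  rd: (w>>22)&0xf=0x1 → x1
  rs: (w>>18)&0xf=0x1 → x1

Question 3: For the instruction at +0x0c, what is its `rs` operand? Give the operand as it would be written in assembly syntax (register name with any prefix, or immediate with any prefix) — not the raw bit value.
x7

off 0x0c: read 00 00 9c b8 as little → 0xb89c0000
  top 6b → 0x2e → ldr [RR]
  rd: (w>>22)&0xf=0x2 → x2
  rs: (w>>18)&0xf=0x7 → x7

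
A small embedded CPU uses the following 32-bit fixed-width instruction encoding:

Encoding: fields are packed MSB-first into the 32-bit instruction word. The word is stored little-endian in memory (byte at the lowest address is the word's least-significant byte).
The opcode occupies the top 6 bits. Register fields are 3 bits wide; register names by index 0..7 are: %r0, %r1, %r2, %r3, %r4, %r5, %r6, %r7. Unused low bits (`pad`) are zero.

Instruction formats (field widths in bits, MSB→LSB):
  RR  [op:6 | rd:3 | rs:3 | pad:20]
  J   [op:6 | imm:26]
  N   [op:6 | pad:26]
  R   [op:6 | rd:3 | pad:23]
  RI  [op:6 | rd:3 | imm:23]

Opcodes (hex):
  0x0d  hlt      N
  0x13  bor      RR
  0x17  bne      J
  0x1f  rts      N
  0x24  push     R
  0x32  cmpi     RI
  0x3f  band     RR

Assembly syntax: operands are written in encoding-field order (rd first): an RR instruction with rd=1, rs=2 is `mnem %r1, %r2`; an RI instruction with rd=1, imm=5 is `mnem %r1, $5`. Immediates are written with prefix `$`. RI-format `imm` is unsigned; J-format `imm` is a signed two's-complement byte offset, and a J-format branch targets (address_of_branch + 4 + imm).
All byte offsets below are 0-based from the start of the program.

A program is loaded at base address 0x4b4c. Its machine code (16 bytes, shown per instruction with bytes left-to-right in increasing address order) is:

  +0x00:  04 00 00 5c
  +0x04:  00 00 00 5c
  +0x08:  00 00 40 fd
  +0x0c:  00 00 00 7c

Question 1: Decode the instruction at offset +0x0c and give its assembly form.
off 0x0c: read 00 00 00 7c as little → 0x7c000000
  top 6b → 0x1f → rts [N]

rts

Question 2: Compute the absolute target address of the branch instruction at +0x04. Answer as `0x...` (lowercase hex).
0x4b54

@+04  little-endian(00 00 00 5c) = 0x5c000000
  op=0x5c000000>>26=0x17 ⇒ bne (J)
  imm@[25:0]=0x0 ⇒ $0
  target = base 0x4b4c + off 0x04 + 4 + imm 0 = 0x4b54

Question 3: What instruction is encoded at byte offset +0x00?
@+00  little-endian(04 00 00 5c) = 0x5c000004
  op=0x5c000004>>26=0x17 ⇒ bne (J)
  imm@[25:0]=0x4 ⇒ $4

bne $4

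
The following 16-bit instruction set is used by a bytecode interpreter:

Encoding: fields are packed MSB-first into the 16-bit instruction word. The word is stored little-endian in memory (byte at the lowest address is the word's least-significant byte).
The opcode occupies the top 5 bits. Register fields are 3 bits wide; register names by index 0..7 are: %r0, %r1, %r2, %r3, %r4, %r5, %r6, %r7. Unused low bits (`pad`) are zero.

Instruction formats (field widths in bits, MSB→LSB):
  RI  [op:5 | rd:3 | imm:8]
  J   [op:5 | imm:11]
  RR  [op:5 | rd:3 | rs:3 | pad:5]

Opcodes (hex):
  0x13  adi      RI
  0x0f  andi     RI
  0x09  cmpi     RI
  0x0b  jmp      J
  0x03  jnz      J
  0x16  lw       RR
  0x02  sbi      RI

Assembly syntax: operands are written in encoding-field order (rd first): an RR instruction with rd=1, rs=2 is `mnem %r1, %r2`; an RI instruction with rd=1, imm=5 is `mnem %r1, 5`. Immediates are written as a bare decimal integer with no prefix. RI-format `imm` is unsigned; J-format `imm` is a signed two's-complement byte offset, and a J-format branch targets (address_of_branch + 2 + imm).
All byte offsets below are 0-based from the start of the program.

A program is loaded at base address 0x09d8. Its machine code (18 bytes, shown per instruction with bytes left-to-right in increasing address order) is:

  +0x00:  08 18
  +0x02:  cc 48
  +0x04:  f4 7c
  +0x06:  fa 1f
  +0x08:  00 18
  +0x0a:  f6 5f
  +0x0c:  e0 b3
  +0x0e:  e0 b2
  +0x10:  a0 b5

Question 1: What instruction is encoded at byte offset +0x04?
[04] f4 7c → 0x7cf4
  top 5b → 0xf → andi [RI]
  rd@[10:8]=0x4 ⇒ %r4
  imm@[7:0]=0xf4 ⇒ 244

andi %r4, 244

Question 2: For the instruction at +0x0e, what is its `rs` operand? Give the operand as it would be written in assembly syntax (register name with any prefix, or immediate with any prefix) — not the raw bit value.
@+0e  little-endian(e0 b2) = 0xb2e0
  top 5b → 0x16 → lw [RR]
  rd@[10:8]=0x2 ⇒ %r2
  rs@[7:5]=0x7 ⇒ %r7

%r7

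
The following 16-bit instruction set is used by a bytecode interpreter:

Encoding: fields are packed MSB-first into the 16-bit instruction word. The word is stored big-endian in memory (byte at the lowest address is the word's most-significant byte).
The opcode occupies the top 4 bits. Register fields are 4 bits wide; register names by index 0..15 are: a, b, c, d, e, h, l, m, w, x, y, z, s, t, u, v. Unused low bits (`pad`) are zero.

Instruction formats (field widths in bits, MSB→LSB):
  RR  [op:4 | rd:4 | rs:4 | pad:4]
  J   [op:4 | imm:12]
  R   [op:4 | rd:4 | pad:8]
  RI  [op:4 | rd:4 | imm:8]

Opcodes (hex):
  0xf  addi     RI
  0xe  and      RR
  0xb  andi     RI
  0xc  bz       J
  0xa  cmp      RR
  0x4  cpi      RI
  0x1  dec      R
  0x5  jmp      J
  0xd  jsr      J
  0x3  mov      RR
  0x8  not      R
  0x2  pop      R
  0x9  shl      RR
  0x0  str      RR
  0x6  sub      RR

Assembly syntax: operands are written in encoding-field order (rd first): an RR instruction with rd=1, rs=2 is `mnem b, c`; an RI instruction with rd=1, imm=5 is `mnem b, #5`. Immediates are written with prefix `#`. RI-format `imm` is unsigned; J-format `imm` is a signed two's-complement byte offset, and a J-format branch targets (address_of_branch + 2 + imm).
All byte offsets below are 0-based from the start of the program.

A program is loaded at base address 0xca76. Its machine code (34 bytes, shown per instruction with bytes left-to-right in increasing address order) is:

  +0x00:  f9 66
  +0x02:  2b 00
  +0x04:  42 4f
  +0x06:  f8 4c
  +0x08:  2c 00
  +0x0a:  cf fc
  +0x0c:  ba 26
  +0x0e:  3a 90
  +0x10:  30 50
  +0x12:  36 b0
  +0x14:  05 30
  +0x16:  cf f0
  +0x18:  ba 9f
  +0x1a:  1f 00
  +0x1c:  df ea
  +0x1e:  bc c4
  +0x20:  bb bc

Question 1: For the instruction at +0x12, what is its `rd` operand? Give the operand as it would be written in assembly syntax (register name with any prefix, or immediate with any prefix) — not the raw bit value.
l

+0x12: 36 b0 ⇒ word 0x36b0 (big)
  opcode bits[15:12]=0x3: mov/RR
  rd@[11:8]=0x6 ⇒ l
  rs@[7:4]=0xb ⇒ z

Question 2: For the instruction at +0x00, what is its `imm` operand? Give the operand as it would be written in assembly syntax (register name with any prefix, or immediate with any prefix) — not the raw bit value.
#102

off 0x00: read f9 66 as big → 0xf966
  op=0xf966>>12=0xf ⇒ addi (RI)
  rd: (w>>8)&0xf=0x9 → x
  imm: (w>>0)&0xff=0x66 → #102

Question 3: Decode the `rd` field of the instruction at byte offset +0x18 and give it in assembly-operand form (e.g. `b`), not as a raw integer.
y

@+18  big-endian(ba 9f) = 0xba9f
  top 4b → 0xb → andi [RI]
  rd: (w>>8)&0xf=0xa → y
  imm: (w>>0)&0xff=0x9f → #159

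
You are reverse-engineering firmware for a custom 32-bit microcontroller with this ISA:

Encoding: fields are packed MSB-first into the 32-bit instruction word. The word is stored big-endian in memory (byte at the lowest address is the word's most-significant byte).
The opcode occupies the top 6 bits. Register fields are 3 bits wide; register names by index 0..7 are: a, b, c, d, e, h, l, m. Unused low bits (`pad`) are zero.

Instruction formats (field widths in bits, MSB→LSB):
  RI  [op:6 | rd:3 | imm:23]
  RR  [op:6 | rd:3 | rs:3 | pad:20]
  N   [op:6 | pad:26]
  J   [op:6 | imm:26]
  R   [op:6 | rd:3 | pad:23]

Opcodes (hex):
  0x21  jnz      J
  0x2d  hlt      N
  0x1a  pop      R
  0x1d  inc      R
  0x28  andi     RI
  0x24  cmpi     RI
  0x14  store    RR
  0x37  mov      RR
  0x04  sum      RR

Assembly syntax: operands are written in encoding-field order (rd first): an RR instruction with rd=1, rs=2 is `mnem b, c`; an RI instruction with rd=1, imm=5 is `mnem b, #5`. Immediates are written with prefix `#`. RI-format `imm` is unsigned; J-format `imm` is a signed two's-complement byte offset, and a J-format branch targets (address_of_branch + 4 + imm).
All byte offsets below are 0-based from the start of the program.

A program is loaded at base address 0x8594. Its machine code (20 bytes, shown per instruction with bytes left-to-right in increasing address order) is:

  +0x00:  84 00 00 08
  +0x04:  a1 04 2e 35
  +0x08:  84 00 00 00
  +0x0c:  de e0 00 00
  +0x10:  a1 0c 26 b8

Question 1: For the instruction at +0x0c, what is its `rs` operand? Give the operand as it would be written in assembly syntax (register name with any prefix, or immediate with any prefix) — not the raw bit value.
l

@+0c  big-endian(de e0 00 00) = 0xdee00000
  opcode bits[31:26]=0x37: mov/RR
  [25:23] rd=5 = h
  [22:20] rs=6 = l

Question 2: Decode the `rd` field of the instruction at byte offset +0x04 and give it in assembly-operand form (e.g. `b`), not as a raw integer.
off 0x04: read a1 04 2e 35 as big → 0xa1042e35
  op=0xa1042e35>>26=0x28 ⇒ andi (RI)
  [25:23] rd=2 = c
  [22:0] imm=273973 = #273973

c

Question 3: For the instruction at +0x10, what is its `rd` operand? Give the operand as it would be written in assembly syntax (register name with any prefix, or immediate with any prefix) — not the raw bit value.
+0x10: a1 0c 26 b8 ⇒ word 0xa10c26b8 (big)
  op=0xa10c26b8>>26=0x28 ⇒ andi (RI)
  rd: (w>>23)&0x7=0x2 → c
  imm: (w>>0)&0x7fffff=0xc26b8 → #796344

c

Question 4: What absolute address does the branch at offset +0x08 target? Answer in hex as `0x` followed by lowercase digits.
[08] 84 00 00 00 → 0x84000000
  top 6b → 0x21 → jnz [J]
  imm: (w>>0)&0x3ffffff=0x0 → #0
  target = base 0x8594 + off 0x08 + 4 + imm 0 = 0x85a0

0x85a0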